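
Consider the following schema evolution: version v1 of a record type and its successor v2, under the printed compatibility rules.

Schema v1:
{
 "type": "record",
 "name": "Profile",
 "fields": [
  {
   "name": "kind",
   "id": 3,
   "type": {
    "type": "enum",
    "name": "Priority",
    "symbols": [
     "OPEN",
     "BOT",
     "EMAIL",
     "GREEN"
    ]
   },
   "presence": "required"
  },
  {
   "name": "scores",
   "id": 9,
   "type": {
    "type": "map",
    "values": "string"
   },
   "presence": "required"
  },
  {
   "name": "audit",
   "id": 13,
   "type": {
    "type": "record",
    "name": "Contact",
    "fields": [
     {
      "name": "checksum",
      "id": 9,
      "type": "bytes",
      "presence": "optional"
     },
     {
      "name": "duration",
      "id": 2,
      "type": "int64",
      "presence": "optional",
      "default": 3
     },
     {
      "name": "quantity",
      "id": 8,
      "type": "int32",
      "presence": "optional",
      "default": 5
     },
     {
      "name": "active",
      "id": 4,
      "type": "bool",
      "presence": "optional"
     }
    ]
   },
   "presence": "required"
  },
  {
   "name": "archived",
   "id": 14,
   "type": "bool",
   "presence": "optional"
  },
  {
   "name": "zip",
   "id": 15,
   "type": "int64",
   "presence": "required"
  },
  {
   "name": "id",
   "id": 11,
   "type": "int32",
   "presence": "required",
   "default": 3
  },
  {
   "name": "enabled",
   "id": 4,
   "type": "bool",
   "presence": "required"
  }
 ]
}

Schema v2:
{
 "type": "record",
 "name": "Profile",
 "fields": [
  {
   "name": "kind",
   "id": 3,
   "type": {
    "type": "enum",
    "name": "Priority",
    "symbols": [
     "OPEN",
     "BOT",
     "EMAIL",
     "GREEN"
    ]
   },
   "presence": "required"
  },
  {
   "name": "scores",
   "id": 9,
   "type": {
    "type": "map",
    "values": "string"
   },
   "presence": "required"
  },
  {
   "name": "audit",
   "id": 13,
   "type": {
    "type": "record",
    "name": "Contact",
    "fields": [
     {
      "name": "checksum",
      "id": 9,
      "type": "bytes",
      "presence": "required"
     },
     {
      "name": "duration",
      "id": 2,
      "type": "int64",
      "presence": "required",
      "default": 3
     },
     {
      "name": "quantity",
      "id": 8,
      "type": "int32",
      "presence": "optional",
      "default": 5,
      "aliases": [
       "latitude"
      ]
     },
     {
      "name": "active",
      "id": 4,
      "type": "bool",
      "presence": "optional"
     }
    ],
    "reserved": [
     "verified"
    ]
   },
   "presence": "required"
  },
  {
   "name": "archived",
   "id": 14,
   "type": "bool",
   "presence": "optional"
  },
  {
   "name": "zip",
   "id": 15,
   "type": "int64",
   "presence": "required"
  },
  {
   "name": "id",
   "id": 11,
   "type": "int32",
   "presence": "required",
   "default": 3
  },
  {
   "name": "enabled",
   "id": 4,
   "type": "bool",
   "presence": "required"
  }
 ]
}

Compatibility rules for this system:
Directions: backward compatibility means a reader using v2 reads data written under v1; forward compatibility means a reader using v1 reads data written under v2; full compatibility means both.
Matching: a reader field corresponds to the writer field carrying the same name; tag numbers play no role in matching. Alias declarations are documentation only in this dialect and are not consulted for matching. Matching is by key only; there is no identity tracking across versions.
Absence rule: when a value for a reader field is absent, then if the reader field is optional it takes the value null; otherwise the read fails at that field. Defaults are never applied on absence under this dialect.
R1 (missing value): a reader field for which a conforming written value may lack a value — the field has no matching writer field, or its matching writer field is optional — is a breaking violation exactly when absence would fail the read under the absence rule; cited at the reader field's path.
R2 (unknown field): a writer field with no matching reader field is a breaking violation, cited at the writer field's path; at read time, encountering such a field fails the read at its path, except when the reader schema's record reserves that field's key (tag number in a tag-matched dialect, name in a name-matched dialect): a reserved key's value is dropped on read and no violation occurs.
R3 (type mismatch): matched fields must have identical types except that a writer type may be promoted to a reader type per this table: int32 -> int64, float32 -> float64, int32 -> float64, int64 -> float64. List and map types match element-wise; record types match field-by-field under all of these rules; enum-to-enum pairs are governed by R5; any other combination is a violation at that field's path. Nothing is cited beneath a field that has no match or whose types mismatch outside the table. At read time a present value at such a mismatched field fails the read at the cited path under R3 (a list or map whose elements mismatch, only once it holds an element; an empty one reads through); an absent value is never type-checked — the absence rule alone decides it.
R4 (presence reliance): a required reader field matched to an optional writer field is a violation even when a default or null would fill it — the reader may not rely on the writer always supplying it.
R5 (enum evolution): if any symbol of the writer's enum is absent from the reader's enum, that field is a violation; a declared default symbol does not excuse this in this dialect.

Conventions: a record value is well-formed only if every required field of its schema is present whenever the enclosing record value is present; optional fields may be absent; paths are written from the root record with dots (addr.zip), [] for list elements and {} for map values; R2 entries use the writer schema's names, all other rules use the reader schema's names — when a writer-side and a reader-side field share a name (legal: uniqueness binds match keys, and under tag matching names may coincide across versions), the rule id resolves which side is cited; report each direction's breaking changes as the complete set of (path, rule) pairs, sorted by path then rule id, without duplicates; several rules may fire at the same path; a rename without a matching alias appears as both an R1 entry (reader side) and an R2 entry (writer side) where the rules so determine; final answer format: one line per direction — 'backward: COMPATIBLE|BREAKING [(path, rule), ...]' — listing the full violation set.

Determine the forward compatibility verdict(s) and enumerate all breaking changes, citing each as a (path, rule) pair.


forward: COMPATIBLE []

arrows below run writer -> reader for Profile
forward analysis of Profile with v1 as reader and v2 as writer:
  Priority -> Priority, writer required: kind aligns to kind
  map<string, string> -> map<string, string>, writer required: scores aligns to scores
  Contact -> Contact, writer required: audit aligns to audit
  bool -> bool, writer optional: archived aligns to archived
  int64 -> int64, writer required: zip aligns to zip
  int32 -> int32, writer required: id aligns to id
  bool -> bool, writer required: enabled aligns to enabled
  bytes -> bytes, writer required: audit.checksum aligns to audit.checksum
  int64 -> int64, writer required: audit.duration aligns to audit.duration
  int32 -> int32, writer optional: audit.quantity aligns to audit.quantity
  bool -> bool, writer optional: audit.active aligns to audit.active
  nothing fires on Profile: forward is COMPATIBLE
ruling out the remaining Profile differences:
  field duration in record Contact: optional changed to required -> matters only for Profile's backward compatibility — outside the asked direction
  field checksum in record Contact: optional changed to required -> matters only for Profile's backward compatibility — outside the asked direction


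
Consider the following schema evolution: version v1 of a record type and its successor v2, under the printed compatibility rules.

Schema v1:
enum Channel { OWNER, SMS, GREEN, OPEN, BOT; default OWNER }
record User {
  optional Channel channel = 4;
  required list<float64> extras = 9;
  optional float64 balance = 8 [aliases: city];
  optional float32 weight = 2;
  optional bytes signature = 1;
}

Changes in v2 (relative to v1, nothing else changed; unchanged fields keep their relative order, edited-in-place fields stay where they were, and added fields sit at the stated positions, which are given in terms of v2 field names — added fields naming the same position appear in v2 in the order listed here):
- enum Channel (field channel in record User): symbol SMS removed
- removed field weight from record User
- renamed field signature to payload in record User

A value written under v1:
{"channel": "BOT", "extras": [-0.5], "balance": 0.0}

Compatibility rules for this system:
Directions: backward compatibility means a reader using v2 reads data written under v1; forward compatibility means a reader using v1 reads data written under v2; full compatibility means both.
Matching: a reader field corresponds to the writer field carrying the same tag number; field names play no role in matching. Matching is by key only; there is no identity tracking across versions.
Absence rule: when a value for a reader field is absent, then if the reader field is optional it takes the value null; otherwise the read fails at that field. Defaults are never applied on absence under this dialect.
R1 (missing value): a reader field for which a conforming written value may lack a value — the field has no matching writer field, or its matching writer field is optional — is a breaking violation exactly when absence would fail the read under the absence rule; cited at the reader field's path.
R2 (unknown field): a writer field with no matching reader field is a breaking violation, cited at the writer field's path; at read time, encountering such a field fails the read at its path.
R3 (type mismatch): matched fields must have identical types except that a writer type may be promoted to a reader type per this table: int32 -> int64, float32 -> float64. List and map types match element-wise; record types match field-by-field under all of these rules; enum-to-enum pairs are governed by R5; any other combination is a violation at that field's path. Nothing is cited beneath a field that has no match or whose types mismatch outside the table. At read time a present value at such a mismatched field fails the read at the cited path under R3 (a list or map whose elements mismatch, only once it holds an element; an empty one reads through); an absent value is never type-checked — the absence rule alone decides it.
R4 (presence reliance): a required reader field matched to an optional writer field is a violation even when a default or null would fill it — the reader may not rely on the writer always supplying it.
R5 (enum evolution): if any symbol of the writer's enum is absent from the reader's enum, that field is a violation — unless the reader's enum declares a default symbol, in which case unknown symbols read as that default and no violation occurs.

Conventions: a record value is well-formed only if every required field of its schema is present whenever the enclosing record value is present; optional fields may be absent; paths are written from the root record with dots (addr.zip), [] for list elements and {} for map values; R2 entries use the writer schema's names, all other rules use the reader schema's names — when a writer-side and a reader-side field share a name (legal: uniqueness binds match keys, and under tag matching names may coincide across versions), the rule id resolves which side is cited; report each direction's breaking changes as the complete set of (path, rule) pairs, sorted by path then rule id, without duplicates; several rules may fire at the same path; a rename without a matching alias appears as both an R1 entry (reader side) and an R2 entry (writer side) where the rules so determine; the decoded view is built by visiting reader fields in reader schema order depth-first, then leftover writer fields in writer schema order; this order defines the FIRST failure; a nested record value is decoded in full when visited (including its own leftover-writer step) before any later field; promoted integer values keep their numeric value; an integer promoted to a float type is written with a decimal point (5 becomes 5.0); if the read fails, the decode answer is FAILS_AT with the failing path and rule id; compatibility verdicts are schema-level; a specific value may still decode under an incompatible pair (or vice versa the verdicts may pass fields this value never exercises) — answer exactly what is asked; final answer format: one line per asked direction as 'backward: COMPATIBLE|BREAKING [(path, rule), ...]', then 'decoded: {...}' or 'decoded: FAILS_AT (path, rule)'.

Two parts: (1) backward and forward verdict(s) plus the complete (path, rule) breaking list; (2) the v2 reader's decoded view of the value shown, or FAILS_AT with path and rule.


the writer's type comes first in each User pair
backward analysis of User with v2 as reader and v1 as writer:
  writer optional, Channel -> Channel: reader channel maps from writer channel
  writer required, list<float64> -> list<float64>: reader extras maps from writer extras
  writer optional, float64 -> float64: reader balance maps from writer balance
  writer optional, bytes -> bytes: reader payload maps from writer signature
  leftover writer field: weight
  R2 fires at weight
  => backward verdict for User: BREAKING, 1 violation(s)
forward analysis of User with v1 as reader and v2 as writer:
  writer optional, Channel -> Channel: reader channel maps from writer channel
  writer required, list<float64> -> list<float64>: reader extras maps from writer extras
  writer optional, float64 -> float64: reader balance maps from writer balance
  weight: no writer-side match
  writer optional, bytes -> bytes: reader signature maps from writer payload
  => forward: COMPATIBLE
decode (reader v2):
  channel := "BOT"
  extras := [-0.5]
  balance := 0.0
  payload := null (absent, optional -> null)
  => decoded: {"channel": "BOT", "extras": [-0.5], "balance": 0.0, "payload": null}

backward: BREAKING [(weight, R2)]; forward: COMPATIBLE []; decoded: {"channel": "BOT", "extras": [-0.5], "balance": 0.0, "payload": null}


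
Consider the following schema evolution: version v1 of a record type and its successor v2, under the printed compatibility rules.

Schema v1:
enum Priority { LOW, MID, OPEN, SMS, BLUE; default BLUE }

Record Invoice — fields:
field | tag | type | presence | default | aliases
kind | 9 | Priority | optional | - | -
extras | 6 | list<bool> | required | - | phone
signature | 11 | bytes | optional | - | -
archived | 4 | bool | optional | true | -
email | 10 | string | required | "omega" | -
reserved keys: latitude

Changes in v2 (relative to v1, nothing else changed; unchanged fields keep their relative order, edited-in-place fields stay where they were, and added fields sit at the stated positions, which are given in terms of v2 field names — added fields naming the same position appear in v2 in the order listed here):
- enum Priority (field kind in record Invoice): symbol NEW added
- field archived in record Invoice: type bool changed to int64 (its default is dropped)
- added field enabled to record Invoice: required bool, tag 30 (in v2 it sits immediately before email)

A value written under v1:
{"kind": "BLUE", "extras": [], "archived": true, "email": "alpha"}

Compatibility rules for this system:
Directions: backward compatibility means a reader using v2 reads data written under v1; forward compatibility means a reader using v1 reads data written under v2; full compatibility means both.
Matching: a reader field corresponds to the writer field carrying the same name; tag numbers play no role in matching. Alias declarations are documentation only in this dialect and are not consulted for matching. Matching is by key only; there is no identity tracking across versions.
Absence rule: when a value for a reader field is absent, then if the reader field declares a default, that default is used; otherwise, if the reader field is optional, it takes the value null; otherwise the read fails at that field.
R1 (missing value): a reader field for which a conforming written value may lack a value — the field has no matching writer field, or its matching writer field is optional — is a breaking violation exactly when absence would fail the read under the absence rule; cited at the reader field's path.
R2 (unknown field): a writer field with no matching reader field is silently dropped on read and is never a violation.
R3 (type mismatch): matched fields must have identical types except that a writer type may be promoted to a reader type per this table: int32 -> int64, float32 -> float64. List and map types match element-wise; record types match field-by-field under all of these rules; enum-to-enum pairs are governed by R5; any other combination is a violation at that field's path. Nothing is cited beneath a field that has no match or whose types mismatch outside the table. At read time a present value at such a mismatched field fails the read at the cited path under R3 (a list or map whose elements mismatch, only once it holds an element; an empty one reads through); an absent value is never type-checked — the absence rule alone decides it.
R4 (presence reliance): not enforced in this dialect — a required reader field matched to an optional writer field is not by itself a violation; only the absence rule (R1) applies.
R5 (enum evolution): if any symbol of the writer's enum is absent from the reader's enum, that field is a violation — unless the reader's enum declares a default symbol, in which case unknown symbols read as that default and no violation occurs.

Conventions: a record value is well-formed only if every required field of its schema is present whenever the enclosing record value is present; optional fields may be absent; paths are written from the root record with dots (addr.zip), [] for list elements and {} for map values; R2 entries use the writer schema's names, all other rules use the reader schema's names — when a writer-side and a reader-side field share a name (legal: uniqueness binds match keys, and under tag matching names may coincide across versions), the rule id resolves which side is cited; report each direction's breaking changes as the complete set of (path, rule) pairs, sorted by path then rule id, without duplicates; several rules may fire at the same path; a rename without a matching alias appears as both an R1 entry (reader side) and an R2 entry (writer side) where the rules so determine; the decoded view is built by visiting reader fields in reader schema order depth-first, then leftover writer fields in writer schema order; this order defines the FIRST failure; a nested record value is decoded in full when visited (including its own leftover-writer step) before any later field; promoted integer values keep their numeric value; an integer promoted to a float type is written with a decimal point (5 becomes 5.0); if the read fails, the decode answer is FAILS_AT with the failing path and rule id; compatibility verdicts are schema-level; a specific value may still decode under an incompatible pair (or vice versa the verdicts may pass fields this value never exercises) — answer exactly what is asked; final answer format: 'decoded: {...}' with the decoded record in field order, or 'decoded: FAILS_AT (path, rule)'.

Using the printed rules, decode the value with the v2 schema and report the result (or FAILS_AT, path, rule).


decoded: FAILS_AT (archived, R3)

each type pair in Invoice: writer, then reader
migrating the Invoice value to v2:
  kind := "BLUE"
  extras := []
  signature := null (missing; optional => null)
  read fails at archived under R3
  => FAILS_AT (archived, R3)
remaining Invoice differences; none change what is asked:
  enum Priority (field kind in record Invoice): symbol NEW added -> triggers nothing under the printed rules; the Invoice answer is the same either way
  added field enabled to record Invoice: required bool, tag 30 (in v2 it sits immediately before email) -> changes Invoice's schema-level verdicts only — the decode of this value is the same


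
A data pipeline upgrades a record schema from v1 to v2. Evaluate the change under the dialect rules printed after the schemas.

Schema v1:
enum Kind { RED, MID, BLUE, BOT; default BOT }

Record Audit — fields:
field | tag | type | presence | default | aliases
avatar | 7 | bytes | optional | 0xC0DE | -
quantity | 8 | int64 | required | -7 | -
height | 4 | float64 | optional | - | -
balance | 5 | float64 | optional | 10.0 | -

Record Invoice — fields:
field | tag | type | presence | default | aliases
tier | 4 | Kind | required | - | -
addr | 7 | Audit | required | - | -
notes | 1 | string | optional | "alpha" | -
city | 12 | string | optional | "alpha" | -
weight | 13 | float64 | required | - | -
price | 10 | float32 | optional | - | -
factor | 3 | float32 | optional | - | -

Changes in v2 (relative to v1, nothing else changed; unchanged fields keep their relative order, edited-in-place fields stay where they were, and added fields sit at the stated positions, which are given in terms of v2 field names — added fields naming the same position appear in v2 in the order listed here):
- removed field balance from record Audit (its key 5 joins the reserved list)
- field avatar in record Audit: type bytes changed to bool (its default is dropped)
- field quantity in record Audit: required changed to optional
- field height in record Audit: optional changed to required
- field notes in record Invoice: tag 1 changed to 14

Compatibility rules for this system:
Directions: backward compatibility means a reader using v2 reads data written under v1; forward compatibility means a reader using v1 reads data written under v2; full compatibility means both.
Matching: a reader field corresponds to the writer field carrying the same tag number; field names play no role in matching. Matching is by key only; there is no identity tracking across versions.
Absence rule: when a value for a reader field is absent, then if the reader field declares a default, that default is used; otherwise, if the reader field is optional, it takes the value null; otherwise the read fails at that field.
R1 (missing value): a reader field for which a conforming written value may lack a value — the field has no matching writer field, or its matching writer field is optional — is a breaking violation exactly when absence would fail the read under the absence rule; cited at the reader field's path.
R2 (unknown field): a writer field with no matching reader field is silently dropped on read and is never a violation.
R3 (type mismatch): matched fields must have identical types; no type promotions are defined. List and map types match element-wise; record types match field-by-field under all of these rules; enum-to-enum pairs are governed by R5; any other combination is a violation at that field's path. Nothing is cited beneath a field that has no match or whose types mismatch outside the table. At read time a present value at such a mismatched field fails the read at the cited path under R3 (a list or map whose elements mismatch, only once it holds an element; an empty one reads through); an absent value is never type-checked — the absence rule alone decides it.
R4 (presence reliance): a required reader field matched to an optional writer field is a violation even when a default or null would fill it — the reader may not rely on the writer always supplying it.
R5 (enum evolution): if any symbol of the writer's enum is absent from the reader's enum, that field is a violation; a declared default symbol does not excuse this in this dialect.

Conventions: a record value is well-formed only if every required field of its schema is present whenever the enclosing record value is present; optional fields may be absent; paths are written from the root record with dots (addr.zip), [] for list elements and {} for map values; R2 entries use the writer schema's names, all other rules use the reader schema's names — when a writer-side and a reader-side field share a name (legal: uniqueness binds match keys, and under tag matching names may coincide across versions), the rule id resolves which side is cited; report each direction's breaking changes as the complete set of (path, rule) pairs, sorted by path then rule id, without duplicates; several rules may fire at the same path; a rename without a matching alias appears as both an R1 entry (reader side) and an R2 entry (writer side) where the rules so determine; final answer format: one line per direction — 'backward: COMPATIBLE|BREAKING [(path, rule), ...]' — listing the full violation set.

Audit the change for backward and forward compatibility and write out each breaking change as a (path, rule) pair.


backward: BREAKING [(addr.avatar, R3), (addr.height, R1), (addr.height, R4)]; forward: BREAKING [(addr.avatar, R3), (addr.quantity, R4)]

arrows below run writer -> reader for Invoice
backward on Invoice — v2 reading data written by v1:
  writer required, Kind -> Kind: reader tier maps from writer tier
  writer required, Audit -> Audit: reader addr maps from writer addr
  no writer field matches reader notes
  writer optional, string -> string: reader city maps from writer city
  writer required, float64 -> float64: reader weight maps from writer weight
  writer optional, float32 -> float32: reader price maps from writer price
  writer optional, float32 -> float32: reader factor maps from writer factor
  writer field notes has no reader counterpart
  writer optional, bytes -> bool: reader addr.avatar maps from writer addr.avatar
  writer required, int64 -> int64: reader addr.quantity maps from writer addr.quantity
  writer optional, float64 -> float64: reader addr.height maps from writer addr.height
  writer field addr.balance has no reader counterpart
  violation R3 at addr.avatar
  violation R1 at addr.height
  violation R4 at addr.height
  => backward: BREAKING (3)
forward on Invoice — v1 reading data written by v2:
  writer required, Kind -> Kind: reader tier maps from writer tier
  writer required, Audit -> Audit: reader addr maps from writer addr
  no writer field matches reader notes
  writer optional, string -> string: reader city maps from writer city
  writer required, float64 -> float64: reader weight maps from writer weight
  writer optional, float32 -> float32: reader price maps from writer price
  writer optional, float32 -> float32: reader factor maps from writer factor
  writer field notes has no reader counterpart
  writer optional, bool -> bytes: reader addr.avatar maps from writer addr.avatar
  writer optional, int64 -> int64: reader addr.quantity maps from writer addr.quantity
  writer required, float64 -> float64: reader addr.height maps from writer addr.height
  no writer field matches reader addr.balance
  violation R3 at addr.avatar
  violation R4 at addr.quantity
  => forward: BREAKING (2)


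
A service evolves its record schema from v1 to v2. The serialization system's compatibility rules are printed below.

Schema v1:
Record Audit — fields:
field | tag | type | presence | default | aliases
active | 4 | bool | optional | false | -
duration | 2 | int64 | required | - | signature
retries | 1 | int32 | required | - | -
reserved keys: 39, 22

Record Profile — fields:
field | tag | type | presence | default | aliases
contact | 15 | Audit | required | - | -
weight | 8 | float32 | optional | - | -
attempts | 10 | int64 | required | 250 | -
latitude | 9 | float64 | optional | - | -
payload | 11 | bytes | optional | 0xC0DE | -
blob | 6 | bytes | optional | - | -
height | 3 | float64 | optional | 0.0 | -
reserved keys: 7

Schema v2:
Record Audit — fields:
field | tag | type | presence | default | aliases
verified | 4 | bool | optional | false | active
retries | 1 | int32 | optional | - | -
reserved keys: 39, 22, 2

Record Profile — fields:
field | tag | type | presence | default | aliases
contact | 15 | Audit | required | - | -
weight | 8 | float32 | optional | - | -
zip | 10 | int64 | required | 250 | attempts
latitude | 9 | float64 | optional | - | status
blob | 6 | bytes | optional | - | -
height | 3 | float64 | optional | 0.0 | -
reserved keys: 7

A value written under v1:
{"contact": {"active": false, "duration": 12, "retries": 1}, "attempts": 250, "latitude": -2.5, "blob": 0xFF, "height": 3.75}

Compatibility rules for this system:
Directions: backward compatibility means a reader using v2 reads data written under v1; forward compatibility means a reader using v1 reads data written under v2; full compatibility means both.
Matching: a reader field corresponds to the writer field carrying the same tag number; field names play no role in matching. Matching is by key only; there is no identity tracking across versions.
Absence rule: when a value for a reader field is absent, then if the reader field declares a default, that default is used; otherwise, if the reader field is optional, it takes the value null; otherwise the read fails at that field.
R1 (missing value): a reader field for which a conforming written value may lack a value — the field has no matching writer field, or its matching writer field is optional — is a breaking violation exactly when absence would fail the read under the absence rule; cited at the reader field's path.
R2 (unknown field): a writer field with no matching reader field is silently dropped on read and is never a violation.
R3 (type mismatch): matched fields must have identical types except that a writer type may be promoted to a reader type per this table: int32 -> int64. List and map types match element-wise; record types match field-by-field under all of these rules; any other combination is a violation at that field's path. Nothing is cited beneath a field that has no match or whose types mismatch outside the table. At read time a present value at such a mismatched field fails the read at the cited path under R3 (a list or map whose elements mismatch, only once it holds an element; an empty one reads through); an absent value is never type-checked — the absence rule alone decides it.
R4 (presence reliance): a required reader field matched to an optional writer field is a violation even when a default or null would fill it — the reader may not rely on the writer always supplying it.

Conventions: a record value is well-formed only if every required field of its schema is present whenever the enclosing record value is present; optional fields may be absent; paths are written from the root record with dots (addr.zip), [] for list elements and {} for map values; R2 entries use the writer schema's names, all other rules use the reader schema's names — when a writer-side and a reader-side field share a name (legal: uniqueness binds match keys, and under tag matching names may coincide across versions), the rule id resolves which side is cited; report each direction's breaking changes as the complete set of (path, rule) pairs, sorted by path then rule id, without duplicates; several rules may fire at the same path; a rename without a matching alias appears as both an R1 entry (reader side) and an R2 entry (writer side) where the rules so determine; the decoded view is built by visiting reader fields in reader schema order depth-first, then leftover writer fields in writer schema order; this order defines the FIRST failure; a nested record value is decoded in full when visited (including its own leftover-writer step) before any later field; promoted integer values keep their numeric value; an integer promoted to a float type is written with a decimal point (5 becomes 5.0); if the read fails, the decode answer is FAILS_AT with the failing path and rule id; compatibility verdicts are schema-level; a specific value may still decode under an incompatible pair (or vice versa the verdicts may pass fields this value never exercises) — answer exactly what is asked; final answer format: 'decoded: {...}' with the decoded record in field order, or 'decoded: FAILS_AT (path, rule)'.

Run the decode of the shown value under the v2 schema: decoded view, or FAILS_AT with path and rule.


in Profile below, arrows point writer -> reader
decode (reader v2):
  contact.verified := false (from writer active)
  contact.retries := 1
  writer contact.duration: unknown -> dropped
  weight := null (absent, optional -> null)
  zip := 250 (from writer attempts)
  latitude := -2.5
  blob := 0xFF
  height := 3.75
  => decoded: {"contact": {"verified": false, "retries": 1}, "weight": null, "zip": 250, "latitude": -2.5, "blob": 0xFF, "height": 3.75}
ruling out the remaining Profile differences:
  field retries in record Audit: required changed to optional -> changes Profile's schema-level verdicts only — the decode of this value is the same

decoded: {"contact": {"verified": false, "retries": 1}, "weight": null, "zip": 250, "latitude": -2.5, "blob": 0xFF, "height": 3.75}


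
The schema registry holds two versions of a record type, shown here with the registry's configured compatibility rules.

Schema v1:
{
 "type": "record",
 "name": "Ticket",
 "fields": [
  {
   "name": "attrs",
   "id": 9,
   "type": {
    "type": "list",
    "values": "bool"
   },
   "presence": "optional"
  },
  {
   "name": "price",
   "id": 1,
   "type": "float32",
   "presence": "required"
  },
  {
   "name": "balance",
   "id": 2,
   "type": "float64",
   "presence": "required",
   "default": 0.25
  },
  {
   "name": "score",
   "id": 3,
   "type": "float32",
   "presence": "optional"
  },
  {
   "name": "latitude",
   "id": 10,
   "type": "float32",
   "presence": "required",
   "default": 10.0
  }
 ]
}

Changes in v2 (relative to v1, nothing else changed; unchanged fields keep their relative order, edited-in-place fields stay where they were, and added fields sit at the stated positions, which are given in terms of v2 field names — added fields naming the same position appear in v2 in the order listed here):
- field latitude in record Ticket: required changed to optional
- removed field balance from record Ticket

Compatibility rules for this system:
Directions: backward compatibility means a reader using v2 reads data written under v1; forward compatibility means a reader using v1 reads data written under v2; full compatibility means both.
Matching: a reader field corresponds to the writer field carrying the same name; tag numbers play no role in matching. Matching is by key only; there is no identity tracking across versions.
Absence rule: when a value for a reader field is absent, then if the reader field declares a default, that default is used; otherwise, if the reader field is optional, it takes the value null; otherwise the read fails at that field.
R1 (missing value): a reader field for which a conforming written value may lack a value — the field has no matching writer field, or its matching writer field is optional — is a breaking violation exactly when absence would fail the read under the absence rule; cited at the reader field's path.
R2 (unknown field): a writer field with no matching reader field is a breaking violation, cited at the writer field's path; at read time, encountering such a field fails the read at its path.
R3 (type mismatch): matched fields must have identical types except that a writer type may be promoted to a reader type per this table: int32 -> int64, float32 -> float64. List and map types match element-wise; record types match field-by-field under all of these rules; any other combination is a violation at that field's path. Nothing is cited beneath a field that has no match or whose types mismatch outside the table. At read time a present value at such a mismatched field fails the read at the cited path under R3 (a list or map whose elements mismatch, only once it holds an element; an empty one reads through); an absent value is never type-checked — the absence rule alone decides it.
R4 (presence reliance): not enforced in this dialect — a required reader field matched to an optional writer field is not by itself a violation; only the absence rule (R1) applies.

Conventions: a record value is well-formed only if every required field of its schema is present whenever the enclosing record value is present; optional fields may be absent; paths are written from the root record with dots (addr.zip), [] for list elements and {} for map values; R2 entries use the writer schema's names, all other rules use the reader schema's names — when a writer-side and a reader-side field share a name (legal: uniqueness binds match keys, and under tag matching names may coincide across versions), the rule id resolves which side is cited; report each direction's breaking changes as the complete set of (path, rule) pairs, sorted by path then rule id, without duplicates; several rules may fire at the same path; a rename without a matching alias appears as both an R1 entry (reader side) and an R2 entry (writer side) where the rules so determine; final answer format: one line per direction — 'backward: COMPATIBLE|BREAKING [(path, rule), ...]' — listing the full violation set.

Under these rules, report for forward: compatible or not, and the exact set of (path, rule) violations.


the writer's type comes first in each Ticket pair
forward for Ticket (reader v1, writer v2):
  attrs: paired with writer attrs (list<bool> -> list<bool>; writer optional)
  price: paired with writer price (float32 -> float32; writer required)
  balance: no writer match
  score: paired with writer score (float32 -> float32; writer optional)
  latitude: paired with writer latitude (float32 -> float32; writer optional)
  => forward verdict for Ticket: COMPATIBLE, no violations
ruling out the remaining Ticket differences:
  field latitude in record Ticket: required changed to optional -> fires no rule on Ticket, leaving the asked answer as it is
  removed field balance from record Ticket -> fires only in the backward direction of Ticket, which is not asked here

forward: COMPATIBLE []


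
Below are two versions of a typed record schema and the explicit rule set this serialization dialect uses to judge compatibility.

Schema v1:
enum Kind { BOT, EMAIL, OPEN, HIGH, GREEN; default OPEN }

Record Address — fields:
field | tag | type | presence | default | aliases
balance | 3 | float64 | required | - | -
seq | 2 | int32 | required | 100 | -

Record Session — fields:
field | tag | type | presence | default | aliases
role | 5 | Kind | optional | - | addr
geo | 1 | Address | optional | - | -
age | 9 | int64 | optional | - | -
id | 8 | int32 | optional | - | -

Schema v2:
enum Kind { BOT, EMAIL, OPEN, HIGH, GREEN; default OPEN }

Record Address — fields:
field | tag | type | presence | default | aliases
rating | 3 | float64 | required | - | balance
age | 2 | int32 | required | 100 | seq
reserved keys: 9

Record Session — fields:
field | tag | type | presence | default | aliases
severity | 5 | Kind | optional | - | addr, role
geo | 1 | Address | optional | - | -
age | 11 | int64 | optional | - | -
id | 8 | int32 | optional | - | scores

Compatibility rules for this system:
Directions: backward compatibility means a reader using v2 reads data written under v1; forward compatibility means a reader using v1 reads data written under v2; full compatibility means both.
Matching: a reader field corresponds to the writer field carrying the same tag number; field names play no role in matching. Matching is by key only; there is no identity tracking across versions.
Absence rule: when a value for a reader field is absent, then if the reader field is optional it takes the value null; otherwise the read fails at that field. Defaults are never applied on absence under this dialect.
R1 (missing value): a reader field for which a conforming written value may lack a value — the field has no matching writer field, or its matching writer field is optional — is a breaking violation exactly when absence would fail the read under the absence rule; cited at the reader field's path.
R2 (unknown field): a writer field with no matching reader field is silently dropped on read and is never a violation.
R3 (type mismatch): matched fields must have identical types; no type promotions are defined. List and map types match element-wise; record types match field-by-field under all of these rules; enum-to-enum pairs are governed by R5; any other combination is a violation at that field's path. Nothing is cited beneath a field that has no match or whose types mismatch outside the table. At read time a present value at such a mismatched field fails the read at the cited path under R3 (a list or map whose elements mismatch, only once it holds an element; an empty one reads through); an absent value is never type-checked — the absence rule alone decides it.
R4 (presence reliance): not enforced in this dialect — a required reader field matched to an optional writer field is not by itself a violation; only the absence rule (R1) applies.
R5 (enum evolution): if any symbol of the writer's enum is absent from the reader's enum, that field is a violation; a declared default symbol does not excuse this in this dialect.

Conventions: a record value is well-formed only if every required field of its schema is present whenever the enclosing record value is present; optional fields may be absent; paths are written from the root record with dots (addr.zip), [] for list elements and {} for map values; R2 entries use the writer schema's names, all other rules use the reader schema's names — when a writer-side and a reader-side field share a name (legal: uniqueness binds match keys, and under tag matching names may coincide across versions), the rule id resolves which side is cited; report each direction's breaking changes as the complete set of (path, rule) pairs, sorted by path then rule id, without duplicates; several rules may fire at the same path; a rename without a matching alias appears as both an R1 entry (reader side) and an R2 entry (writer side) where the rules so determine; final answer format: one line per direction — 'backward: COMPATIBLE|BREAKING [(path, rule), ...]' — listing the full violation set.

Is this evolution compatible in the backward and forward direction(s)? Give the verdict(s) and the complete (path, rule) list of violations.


backward: COMPATIBLE []; forward: COMPATIBLE []

each type pair in Session: writer, then reader
backward on Session — v2 reading data written by v1:
  severity: Kind -> Kind, writer optional; from role
  geo: Address -> Address, writer optional; from geo
  age: no writer match
  id: int32 -> int32, writer optional; from id
  age (writer side), unknown to reader
  geo.rating: float64 -> float64, writer required; from geo.balance
  geo.age: int32 -> int32, writer required; from geo.seq
  => backward verdict for Session: COMPATIBLE, no violations
forward on Session — v1 reading data written by v2:
  role: Kind -> Kind, writer optional; from severity
  geo: Address -> Address, writer optional; from geo
  age: no writer match
  id: int32 -> int32, writer optional; from id
  age (writer side), unknown to reader
  geo.balance: float64 -> float64, writer required; from geo.rating
  geo.seq: int32 -> int32, writer required; from geo.age
  => forward verdict for Session: COMPATIBLE, no violations
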